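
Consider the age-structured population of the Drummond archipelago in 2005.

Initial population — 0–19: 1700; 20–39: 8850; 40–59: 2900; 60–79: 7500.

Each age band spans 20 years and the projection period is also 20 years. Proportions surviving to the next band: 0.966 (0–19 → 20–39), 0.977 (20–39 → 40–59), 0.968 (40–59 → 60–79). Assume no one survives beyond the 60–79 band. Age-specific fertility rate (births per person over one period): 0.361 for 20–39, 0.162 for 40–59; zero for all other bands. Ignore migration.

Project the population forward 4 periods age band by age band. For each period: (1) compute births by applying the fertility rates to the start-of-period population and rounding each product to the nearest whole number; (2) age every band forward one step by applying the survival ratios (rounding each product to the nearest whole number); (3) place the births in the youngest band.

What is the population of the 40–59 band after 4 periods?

Call the bands 1 to 4, youngest first.
[period 1]
Births: 8850 × 0.361 = 3195  |  2900 × 0.162 = 470 — total 3665
Band 2: 1700 × 0.966 = 1642
Band 3: 8850 × 0.977 = 8646
Band 4: 2900 × 0.968 = 2807
Population now: 0–19=3665, 20–39=1642, 40–59=8646, 60–79=2807
[period 2]
Births: 1642 × 0.361 = 593  |  8646 × 0.162 = 1401 — total 1994
Band 2: 3665 × 0.966 = 3540
Band 3: 1642 × 0.977 = 1604
Band 4: 8646 × 0.968 = 8369
Population now: 0–19=1994, 20–39=3540, 40–59=1604, 60–79=8369
[period 3]
Births: 3540 × 0.361 = 1278  |  1604 × 0.162 = 260 — total 1538
Band 2: 1994 × 0.966 = 1926
Band 3: 3540 × 0.977 = 3459
Band 4: 1604 × 0.968 = 1553
Population now: 0–19=1538, 20–39=1926, 40–59=3459, 60–79=1553
[period 4]
Births: 1926 × 0.361 = 695  |  3459 × 0.162 = 560 — total 1255
Band 2: 1538 × 0.966 = 1486
Band 3: 1926 × 0.977 = 1882
Band 4: 3459 × 0.968 = 3348
Population now: 0–19=1255, 20–39=1486, 40–59=1882, 60–79=3348

1882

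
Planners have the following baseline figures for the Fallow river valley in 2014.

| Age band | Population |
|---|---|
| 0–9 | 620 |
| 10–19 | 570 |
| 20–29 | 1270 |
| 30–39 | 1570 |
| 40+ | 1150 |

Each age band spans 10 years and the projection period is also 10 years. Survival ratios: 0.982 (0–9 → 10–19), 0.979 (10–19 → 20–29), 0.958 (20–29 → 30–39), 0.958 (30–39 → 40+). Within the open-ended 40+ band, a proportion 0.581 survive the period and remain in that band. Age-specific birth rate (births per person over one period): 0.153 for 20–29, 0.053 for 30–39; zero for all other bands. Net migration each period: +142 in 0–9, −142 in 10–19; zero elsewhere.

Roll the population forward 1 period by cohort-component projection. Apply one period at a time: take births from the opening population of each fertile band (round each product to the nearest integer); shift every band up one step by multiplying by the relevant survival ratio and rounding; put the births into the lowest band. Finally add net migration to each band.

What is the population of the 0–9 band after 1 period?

419

Numbering the groups 1..5 from youngest to oldest:
Period 1.
Births: 1270 * 0.153 = 194, 1570 * 0.053 = 83 ⇒ total 277
Group 2: 620 * 0.982 = 609
Group 3: 570 * 0.979 = 558
Group 4: 1270 * 0.958 = 1217
Group 5: 1570 * 0.958 + 1150 * 0.581 = 1504 + 668 = 2172
Net migration: Group 1 + 142 → 419; Group 2 − 142 → 467
→ [419, 467, 558, 1217, 2172]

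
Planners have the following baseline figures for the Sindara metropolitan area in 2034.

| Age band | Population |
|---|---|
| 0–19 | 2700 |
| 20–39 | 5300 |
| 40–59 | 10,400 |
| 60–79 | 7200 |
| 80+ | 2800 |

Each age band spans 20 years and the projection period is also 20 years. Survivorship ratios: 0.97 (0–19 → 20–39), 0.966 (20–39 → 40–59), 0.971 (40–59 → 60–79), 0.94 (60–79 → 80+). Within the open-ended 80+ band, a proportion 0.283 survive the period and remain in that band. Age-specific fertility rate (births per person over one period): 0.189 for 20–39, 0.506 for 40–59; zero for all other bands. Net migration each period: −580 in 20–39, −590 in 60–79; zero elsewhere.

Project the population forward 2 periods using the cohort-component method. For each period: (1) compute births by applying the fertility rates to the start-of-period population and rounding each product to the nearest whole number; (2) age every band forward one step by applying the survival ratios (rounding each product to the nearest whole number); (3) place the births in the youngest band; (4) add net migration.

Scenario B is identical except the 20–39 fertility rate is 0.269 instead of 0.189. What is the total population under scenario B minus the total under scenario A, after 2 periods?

574

Numbering the groups 1..5 from youngest to oldest:
[period 1]
Births: 5300 × 0.189 = 1002, 10400 × 0.506 = 5262 ⇒ total 6264
Group 2: 2700 × 0.97 = 2619
Group 3: 5300 × 0.966 = 5120
Group 4: 10400 × 0.971 = 10098
Group 5: 7200 × 0.94 + 2800 × 0.283 = 6768 + 792 = 7560
Net migration: Group 2 − 580 → 2039; Group 4 − 590 → 9508
End of period: [6264, 2039, 5120, 9508, 7560]
[period 2]
Births: 2039 × 0.189 = 385, 5120 × 0.506 = 2591 ⇒ total 2976
Group 2: 6264 × 0.97 = 6076
Group 3: 2039 × 0.966 = 1970
Group 4: 5120 × 0.971 = 4972
Group 5: 9508 × 0.94 + 7560 × 0.283 = 8938 + 2139 = 11077
Net migration: Group 2 − 580 → 5496; Group 4 − 590 → 4382
End of period: [2976, 5496, 1970, 4382, 11077]
Scenario A total after 2 periods: 25901
Scenario B projection —
[period 1]
Births: 5300 × 0.269 = 1426, 10400 × 0.506 = 5262 ⇒ total 6688
Group 2: 2700 × 0.97 = 2619
Group 3: 5300 × 0.966 = 5120
Group 4: 10400 × 0.971 = 10098
Group 5: 7200 × 0.94 + 2800 × 0.283 = 6768 + 792 = 7560
Net migration: Group 2 − 580 → 2039; Group 4 − 590 → 9508
End of period: [6688, 2039, 5120, 9508, 7560]
[period 2]
Births: 2039 × 0.269 = 548, 5120 × 0.506 = 2591 ⇒ total 3139
Group 2: 6688 × 0.97 = 6487
Group 3: 2039 × 0.966 = 1970
Group 4: 5120 × 0.971 = 4972
Group 5: 9508 × 0.94 + 7560 × 0.283 = 8938 + 2139 = 11077
Net migration: Group 2 − 580 → 5907; Group 4 − 590 → 4382
End of period: [3139, 5907, 1970, 4382, 11077]
Scenario B total after 2 periods: 26475
Difference B − A = 26475 − 25901 = 574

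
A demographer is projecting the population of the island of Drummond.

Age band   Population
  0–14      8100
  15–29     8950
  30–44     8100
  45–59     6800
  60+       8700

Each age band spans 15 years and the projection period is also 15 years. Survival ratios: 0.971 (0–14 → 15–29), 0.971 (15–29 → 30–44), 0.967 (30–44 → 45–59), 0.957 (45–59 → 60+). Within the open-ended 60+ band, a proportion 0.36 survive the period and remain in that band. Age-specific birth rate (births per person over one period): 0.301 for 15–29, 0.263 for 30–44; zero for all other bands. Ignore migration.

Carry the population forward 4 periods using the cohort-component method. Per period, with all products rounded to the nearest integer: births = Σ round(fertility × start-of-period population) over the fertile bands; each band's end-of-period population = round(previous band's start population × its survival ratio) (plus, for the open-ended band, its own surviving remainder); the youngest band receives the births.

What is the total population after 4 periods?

Let group 1 be 0–14 through group 5 = 60+.
After projecting period 1:
Births: 8950 * 0.301 = 2694 ; 8100 * 0.263 = 2130 → total 4824
Group 2: 8100 * 0.971 = 7865
Group 3: 8950 * 0.971 = 8690
Group 4: 8100 * 0.967 = 7833
Group 5: 6800 * 0.957 + 8700 * 0.36 = 6508 + 3132 = 9640
Population now: 0–14=4824, 15–29=7865, 30–44=8690, 45–59=7833, 60+=9640
After projecting period 2:
Births: 7865 * 0.301 = 2367 ; 8690 * 0.263 = 2285 → total 4652
Group 2: 4824 * 0.971 = 4684
Group 3: 7865 * 0.971 = 7637
Group 4: 8690 * 0.967 = 8403
Group 5: 7833 * 0.957 + 9640 * 0.36 = 7496 + 3470 = 10966
Population now: 0–14=4652, 15–29=4684, 30–44=7637, 45–59=8403, 60+=10966
After projecting period 3:
Births: 4684 * 0.301 = 1410 ; 7637 * 0.263 = 2009 → total 3419
Group 2: 4652 * 0.971 = 4517
Group 3: 4684 * 0.971 = 4548
Group 4: 7637 * 0.967 = 7385
Group 5: 8403 * 0.957 + 10966 * 0.36 = 8042 + 3948 = 11990
Population now: 0–14=3419, 15–29=4517, 30–44=4548, 45–59=7385, 60+=11990
After projecting period 4:
Births: 4517 * 0.301 = 1360 ; 4548 * 0.263 = 1196 → total 2556
Group 2: 3419 * 0.971 = 3320
Group 3: 4517 * 0.971 = 4386
Group 4: 4548 * 0.967 = 4398
Group 5: 7385 * 0.957 + 11990 * 0.36 = 7067 + 4316 = 11383
Population now: 0–14=2556, 15–29=3320, 30–44=4386, 45–59=4398, 60+=11383
Total after period 4: 2556 + 3320 + 4386 + 4398 + 11383 = 26043

26043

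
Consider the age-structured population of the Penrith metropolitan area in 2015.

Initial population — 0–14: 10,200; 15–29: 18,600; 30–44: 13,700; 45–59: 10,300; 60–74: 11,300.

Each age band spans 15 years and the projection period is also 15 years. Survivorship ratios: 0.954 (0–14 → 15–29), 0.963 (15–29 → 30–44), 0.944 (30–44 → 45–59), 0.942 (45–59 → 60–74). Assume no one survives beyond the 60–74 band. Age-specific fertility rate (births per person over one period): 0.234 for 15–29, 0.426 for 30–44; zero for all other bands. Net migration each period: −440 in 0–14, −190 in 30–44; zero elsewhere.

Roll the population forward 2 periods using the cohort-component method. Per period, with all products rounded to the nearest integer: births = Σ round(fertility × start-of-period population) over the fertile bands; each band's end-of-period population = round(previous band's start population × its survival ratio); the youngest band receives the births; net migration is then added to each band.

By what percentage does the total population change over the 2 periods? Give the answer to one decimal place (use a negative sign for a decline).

-11.4

— Period 1 —
Births: 18600 × 0.234 = 4352 ; 13700 × 0.426 = 5836 → total 10188
15–29: 10200 × 0.954 = 9731
30–44: 18600 × 0.963 = 17912
45–59: 13700 × 0.944 = 12933
60–74: 10300 × 0.942 = 9703
Net migration: 0–14 − 440 → 9748; 30–44 − 190 → 17722
Giving 9748 / 9731 / 17722 / 12933 / 9703.
— Period 2 —
Births: 9731 × 0.234 = 2277 ; 17722 × 0.426 = 7550 → total 9827
15–29: 9748 × 0.954 = 9300
30–44: 9731 × 0.963 = 9371
45–59: 17722 × 0.944 = 16730
60–74: 12933 × 0.942 = 12183
Net migration: 0–14 − 440 → 9387; 30–44 − 190 → 9181
Giving 9387 / 9300 / 9181 / 16730 / 12183.
Total: 64100 → 56781; change = -7319; percentage change = -11.4%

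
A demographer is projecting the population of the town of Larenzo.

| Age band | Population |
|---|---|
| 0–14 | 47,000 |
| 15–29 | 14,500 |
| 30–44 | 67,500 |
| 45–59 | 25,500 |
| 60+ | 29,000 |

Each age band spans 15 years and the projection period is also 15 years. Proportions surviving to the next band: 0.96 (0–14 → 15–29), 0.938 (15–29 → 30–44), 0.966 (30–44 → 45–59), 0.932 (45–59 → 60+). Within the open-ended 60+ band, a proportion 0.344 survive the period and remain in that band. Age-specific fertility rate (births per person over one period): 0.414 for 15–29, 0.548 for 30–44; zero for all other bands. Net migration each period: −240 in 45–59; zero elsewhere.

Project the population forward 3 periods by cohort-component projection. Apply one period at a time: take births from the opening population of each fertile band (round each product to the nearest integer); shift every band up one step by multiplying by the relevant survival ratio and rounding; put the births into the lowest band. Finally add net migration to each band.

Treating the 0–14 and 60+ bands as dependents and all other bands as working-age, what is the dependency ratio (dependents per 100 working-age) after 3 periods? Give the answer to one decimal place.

Numbering the groups 1..5 from youngest to oldest:
Period 1:
Births: 14500 × 0.414 = 6003  |  67500 × 0.548 = 36990 — total 42993
Group 2: 47000 × 0.96 = 45120
Group 3: 14500 × 0.938 = 13601
Group 4: 67500 × 0.966 = 65205
Group 5: 25500 × 0.932 + 29000 × 0.344 = 23766 + 9976 = 33742
Net migration: Group 4 − 240 → 64965
Giving 42993 / 45120 / 13601 / 64965 / 33742.
Period 2:
Births: 45120 × 0.414 = 18680  |  13601 × 0.548 = 7453 — total 26133
Group 2: 42993 × 0.96 = 41273
Group 3: 45120 × 0.938 = 42323
Group 4: 13601 × 0.966 = 13139
Group 5: 64965 × 0.932 + 33742 × 0.344 = 60547 + 11607 = 72154
Net migration: Group 4 − 240 → 12899
Giving 26133 / 41273 / 42323 / 12899 / 72154.
Period 3:
Births: 41273 × 0.414 = 17087  |  42323 × 0.548 = 23193 — total 40280
Group 2: 26133 × 0.96 = 25088
Group 3: 41273 × 0.938 = 38714
Group 4: 42323 × 0.966 = 40884
Group 5: 12899 × 0.932 + 72154 × 0.344 = 12022 + 24821 = 36843
Net migration: Group 4 − 240 → 40644
Giving 40280 / 25088 / 38714 / 40644 / 36843.
Dependents (band 0–14 + band 60+) = 40280 + 36843 = 77123; working-age = 104446; ratio = 77123/104446 × 100 = 73.8

73.8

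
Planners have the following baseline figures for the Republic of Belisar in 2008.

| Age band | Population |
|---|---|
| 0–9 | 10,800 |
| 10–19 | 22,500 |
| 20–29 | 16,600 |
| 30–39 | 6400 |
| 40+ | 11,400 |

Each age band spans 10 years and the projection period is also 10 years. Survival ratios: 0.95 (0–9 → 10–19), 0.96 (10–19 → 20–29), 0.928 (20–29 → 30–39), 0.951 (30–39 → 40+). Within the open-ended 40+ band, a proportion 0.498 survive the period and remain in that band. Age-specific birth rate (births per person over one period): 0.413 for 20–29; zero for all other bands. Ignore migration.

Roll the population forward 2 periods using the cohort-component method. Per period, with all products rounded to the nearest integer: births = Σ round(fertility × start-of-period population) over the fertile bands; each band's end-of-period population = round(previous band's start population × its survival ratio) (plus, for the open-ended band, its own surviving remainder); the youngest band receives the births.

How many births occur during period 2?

8921

— Period 1 —
Births: 16600 × 0.413 = 6856
10–19: 10800 × 0.95 = 10260
20–29: 22500 × 0.96 = 21600
30–39: 16600 × 0.928 = 15405
40+: 6400 × 0.951 + 11400 × 0.498 = 6086 + 5677 = 11763
Population now: 0–9=6856, 10–19=10260, 20–29=21600, 30–39=15405, 40+=11763
— Period 2 —
Births: 21600 × 0.413 = 8921
10–19: 6856 × 0.95 = 6513
20–29: 10260 × 0.96 = 9850
30–39: 21600 × 0.928 = 20045
40+: 15405 × 0.951 + 11763 × 0.498 = 14650 + 5858 = 20508
Population now: 0–9=8921, 10–19=6513, 20–29=9850, 30–39=20045, 40+=20508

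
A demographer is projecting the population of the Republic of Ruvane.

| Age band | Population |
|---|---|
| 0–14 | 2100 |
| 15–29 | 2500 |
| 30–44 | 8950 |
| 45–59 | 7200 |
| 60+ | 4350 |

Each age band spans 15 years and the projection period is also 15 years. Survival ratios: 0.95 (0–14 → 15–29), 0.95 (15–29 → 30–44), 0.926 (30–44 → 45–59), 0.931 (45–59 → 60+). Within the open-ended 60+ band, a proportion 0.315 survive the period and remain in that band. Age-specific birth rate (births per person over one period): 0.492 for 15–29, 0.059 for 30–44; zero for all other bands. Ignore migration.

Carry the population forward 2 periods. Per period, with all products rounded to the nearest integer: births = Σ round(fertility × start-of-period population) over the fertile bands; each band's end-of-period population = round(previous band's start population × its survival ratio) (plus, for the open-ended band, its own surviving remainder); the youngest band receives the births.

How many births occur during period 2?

1122

Numbering the groups 1..5 from youngest to oldest:
After projecting period 1:
Births: 2500 * 0.492 = 1230 ; 8950 * 0.059 = 528 — total 1758
Group 2: 2100 * 0.95 = 1995
Group 3: 2500 * 0.95 = 2375
Group 4: 8950 * 0.926 = 8288
Group 5: 7200 * 0.931 + 4350 * 0.315 = 6703 + 1370 = 8073
Population now: 0–14=1758, 15–29=1995, 30–44=2375, 45–59=8288, 60+=8073
After projecting period 2:
Births: 1995 * 0.492 = 982 ; 2375 * 0.059 = 140 — total 1122
Group 2: 1758 * 0.95 = 1670
Group 3: 1995 * 0.95 = 1895
Group 4: 2375 * 0.926 = 2199
Group 5: 8288 * 0.931 + 8073 * 0.315 = 7716 + 2543 = 10259
Population now: 0–14=1122, 15–29=1670, 30–44=1895, 45–59=2199, 60+=10259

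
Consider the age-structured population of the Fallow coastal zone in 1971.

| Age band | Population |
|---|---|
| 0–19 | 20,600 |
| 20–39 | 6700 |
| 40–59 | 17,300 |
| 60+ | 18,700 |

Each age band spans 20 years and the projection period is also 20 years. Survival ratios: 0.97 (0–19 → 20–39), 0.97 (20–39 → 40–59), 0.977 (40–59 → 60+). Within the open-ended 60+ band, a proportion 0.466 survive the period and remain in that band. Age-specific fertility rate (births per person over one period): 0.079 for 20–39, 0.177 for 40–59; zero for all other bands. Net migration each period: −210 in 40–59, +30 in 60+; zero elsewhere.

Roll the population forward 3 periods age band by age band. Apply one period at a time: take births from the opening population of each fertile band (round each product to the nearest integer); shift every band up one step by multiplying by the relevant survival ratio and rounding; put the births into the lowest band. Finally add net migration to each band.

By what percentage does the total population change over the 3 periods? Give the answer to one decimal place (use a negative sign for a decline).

-42.1

Numbering the bands 1..4 from youngest to oldest:
[period 1]
Births: 6700 × 0.079 = 529  |  17300 × 0.177 = 3062 ⇒ total 3591
Band 2: 20600 × 0.97 = 19982
Band 3: 6700 × 0.97 = 6499
Band 4: 17300 × 0.977 + 18700 × 0.466 = 16902 + 8714 = 25616
Net migration: Band 3 − 210 → 6289; Band 4 + 30 → 25646
→ [3591, 19982, 6289, 25646]
[period 2]
Births: 19982 × 0.079 = 1579  |  6289 × 0.177 = 1113 ⇒ total 2692
Band 2: 3591 × 0.97 = 3483
Band 3: 19982 × 0.97 = 19383
Band 4: 6289 × 0.977 + 25646 × 0.466 = 6144 + 11951 = 18095
Net migration: Band 3 − 210 → 19173; Band 4 + 30 → 18125
→ [2692, 3483, 19173, 18125]
[period 3]
Births: 3483 × 0.079 = 275  |  19173 × 0.177 = 3394 ⇒ total 3669
Band 2: 2692 × 0.97 = 2611
Band 3: 3483 × 0.97 = 3379
Band 4: 19173 × 0.977 + 18125 × 0.466 = 18732 + 8446 = 27178
Net migration: Band 3 − 210 → 3169; Band 4 + 30 → 27208
→ [3669, 2611, 3169, 27208]
Total: 63300 → 36657; change = -26643; percentage change = -42.1%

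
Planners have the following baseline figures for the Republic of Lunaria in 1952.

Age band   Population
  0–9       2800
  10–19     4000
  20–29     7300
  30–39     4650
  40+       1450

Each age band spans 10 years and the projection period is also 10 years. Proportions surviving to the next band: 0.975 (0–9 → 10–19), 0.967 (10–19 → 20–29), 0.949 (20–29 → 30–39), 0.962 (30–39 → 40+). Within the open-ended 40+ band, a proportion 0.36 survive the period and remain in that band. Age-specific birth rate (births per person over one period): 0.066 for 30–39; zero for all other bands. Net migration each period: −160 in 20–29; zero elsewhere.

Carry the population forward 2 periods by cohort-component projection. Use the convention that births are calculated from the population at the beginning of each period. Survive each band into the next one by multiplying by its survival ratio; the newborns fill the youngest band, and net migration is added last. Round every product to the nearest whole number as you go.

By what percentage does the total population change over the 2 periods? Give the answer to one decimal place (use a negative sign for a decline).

— Period 1 —
Births: 4650 × 0.066 = 307
10–19: 2800 × 0.975 = 2730
20–29: 4000 × 0.967 = 3868
30–39: 7300 × 0.949 = 6928
40+: 4650 × 0.962 + 1450 × 0.36 = 4473 + 522 = 4995
Net migration: 20–29 − 160 → 3708
End of period: [307, 2730, 3708, 6928, 4995]
— Period 2 —
Births: 6928 × 0.066 = 457
10–19: 307 × 0.975 = 299
20–29: 2730 × 0.967 = 2640
30–39: 3708 × 0.949 = 3519
40+: 6928 × 0.962 + 4995 × 0.36 = 6665 + 1798 = 8463
Net migration: 20–29 − 160 → 2480
End of period: [457, 299, 2480, 3519, 8463]
Total: 20200 → 15218; change = -4982; percentage change = -24.7%

-24.7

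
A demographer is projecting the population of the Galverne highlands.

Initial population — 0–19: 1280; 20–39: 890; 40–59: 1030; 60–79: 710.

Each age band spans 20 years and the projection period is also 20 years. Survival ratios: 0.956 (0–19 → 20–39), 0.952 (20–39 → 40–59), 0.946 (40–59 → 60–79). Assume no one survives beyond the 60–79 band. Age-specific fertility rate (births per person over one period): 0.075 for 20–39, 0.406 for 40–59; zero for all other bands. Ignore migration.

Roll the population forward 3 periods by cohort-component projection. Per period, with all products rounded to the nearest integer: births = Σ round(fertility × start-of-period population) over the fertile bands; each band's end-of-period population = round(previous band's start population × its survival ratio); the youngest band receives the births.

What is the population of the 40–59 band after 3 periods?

[period 1]
Births: 890 × 0.075 = 67 ; 1030 × 0.406 = 418 → 485
20–39: 1280 × 0.956 = 1224
40–59: 890 × 0.952 = 847
60–79: 1030 × 0.946 = 974
→ [485, 1224, 847, 974]
[period 2]
Births: 1224 × 0.075 = 92 ; 847 × 0.406 = 344 → 436
20–39: 485 × 0.956 = 464
40–59: 1224 × 0.952 = 1165
60–79: 847 × 0.946 = 801
→ [436, 464, 1165, 801]
[period 3]
Births: 464 × 0.075 = 35 ; 1165 × 0.406 = 473 → 508
20–39: 436 × 0.956 = 417
40–59: 464 × 0.952 = 442
60–79: 1165 × 0.946 = 1102
→ [508, 417, 442, 1102]

442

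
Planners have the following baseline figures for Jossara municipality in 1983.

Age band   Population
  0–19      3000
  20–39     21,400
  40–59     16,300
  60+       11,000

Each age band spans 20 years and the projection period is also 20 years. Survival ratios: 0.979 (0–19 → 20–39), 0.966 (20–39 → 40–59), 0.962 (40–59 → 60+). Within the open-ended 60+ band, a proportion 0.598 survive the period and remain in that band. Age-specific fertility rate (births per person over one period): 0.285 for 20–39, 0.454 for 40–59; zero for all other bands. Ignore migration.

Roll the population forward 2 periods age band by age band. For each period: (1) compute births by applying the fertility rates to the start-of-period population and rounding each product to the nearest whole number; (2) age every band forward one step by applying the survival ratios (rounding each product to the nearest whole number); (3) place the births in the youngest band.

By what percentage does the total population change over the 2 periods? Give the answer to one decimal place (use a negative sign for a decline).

15.0

(Groups numbered youngest = 1 to oldest = 4.)
After projecting period 1:
Births: 21400 * 0.285 = 6099 ; 16300 * 0.454 = 7400 → 13499
Group 2: 3000 * 0.979 = 2937
Group 3: 21400 * 0.966 = 20672
Group 4: 16300 * 0.962 + 11000 * 0.598 = 15681 + 6578 = 22259
Population now: 0–19=13499, 20–39=2937, 40–59=20672, 60+=22259
After projecting period 2:
Births: 2937 * 0.285 = 837 ; 20672 * 0.454 = 9385 → 10222
Group 2: 13499 * 0.979 = 13216
Group 3: 2937 * 0.966 = 2837
Group 4: 20672 * 0.962 + 22259 * 0.598 = 19886 + 13311 = 33197
Population now: 0–19=10222, 20–39=13216, 40–59=2837, 60+=33197
Total: 51700 → 59472; change = 7772; percentage change = 15.0%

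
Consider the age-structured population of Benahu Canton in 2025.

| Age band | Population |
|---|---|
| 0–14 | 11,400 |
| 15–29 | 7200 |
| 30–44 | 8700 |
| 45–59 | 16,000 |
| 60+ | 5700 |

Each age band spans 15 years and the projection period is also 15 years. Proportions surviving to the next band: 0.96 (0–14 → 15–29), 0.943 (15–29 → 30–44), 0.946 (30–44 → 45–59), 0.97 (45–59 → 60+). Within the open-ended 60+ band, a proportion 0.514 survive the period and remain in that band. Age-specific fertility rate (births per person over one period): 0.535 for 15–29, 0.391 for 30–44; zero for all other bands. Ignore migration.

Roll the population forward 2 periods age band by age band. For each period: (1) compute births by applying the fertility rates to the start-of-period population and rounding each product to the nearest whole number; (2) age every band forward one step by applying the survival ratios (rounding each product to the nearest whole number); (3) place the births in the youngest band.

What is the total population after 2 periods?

After projecting period 1:
Births: 7200 * 0.535 = 3852  |  8700 * 0.391 = 3402 → total 7254
15–29: 11400 * 0.96 = 10944
30–44: 7200 * 0.943 = 6790
45–59: 8700 * 0.946 = 8230
60+: 16000 * 0.97 + 5700 * 0.514 = 15520 + 2930 = 18450
→ [7254, 10944, 6790, 8230, 18450]
After projecting period 2:
Births: 10944 * 0.535 = 5855  |  6790 * 0.391 = 2655 → total 8510
15–29: 7254 * 0.96 = 6964
30–44: 10944 * 0.943 = 10320
45–59: 6790 * 0.946 = 6423
60+: 8230 * 0.97 + 18450 * 0.514 = 7983 + 9483 = 17466
→ [8510, 6964, 10320, 6423, 17466]
Total after period 2: 8510 + 6964 + 10320 + 6423 + 17466 = 49683

49683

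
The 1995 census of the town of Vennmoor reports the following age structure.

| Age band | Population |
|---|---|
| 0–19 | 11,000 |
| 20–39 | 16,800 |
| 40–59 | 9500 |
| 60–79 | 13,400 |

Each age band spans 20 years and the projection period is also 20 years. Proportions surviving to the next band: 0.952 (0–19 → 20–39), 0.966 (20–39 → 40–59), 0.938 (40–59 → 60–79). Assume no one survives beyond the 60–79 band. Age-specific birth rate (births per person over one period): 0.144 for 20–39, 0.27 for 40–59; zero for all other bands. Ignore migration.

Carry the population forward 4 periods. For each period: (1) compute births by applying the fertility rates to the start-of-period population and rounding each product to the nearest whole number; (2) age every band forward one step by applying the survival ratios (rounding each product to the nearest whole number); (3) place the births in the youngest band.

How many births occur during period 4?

Let group 1 be 0–19 through group 4 = 60–79.
[period 1]
Births: 16800 * 0.144 = 2419  |  9500 * 0.27 = 2565 → total 4984
Group 2: 11000 * 0.952 = 10472
Group 3: 16800 * 0.966 = 16229
Group 4: 9500 * 0.938 = 8911
Giving 4984 / 10472 / 16229 / 8911.
[period 2]
Births: 10472 * 0.144 = 1508  |  16229 * 0.27 = 4382 → total 5890
Group 2: 4984 * 0.952 = 4745
Group 3: 10472 * 0.966 = 10116
Group 4: 16229 * 0.938 = 15223
Giving 5890 / 4745 / 10116 / 15223.
[period 3]
Births: 4745 * 0.144 = 683  |  10116 * 0.27 = 2731 → total 3414
Group 2: 5890 * 0.952 = 5607
Group 3: 4745 * 0.966 = 4584
Group 4: 10116 * 0.938 = 9489
Giving 3414 / 5607 / 4584 / 9489.
[period 4]
Births: 5607 * 0.144 = 807  |  4584 * 0.27 = 1238 → total 2045
Group 2: 3414 * 0.952 = 3250
Group 3: 5607 * 0.966 = 5416
Group 4: 4584 * 0.938 = 4300
Giving 2045 / 3250 / 5416 / 4300.

2045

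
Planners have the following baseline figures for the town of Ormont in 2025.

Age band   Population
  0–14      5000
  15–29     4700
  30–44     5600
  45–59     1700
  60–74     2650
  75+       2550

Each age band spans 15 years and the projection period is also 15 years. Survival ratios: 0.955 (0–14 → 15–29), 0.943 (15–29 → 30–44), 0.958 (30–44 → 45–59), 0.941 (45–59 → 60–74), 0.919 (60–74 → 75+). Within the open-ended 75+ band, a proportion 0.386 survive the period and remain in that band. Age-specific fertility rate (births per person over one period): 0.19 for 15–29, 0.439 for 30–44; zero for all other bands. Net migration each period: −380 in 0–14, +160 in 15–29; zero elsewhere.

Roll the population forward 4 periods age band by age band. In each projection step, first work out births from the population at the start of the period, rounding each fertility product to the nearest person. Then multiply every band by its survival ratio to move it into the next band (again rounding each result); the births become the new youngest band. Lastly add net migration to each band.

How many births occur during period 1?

[period 1]
Births: 4700 × 0.19 = 893, 5600 × 0.439 = 2458 → 3351
15–29: 5000 × 0.955 = 4775
30–44: 4700 × 0.943 = 4432
45–59: 5600 × 0.958 = 5365
60–74: 1700 × 0.941 = 1600
75+: 2650 × 0.919 + 2550 × 0.386 = 2435 + 984 = 3419
Net migration: 0–14 − 380 → 2971; 15–29 + 160 → 4935
Giving 2971 / 4935 / 4432 / 5365 / 1600 / 3419.

3351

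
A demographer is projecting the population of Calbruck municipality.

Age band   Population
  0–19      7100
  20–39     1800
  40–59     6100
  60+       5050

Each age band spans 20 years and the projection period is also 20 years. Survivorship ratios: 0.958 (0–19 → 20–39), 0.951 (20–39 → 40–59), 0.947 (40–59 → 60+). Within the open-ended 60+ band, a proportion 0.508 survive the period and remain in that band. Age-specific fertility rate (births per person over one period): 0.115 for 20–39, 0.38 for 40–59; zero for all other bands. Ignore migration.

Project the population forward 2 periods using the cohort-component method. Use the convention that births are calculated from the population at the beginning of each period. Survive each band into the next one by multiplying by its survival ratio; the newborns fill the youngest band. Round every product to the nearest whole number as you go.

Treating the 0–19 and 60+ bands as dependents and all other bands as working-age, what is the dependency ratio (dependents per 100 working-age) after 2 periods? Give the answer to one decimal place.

— Period 1 —
Births: 1800 × 0.115 = 207  |  6100 × 0.38 = 2318 → 2525
20–39: 7100 × 0.958 = 6802
40–59: 1800 × 0.951 = 1712
60+: 6100 × 0.947 + 5050 × 0.508 = 5777 + 2565 = 8342
→ [2525, 6802, 1712, 8342]
— Period 2 —
Births: 6802 × 0.115 = 782  |  1712 × 0.38 = 651 → 1433
20–39: 2525 × 0.958 = 2419
40–59: 6802 × 0.951 = 6469
60+: 1712 × 0.947 + 8342 × 0.508 = 1621 + 4238 = 5859
→ [1433, 2419, 6469, 5859]
Dependents (band 0–19 + band 60+) = 1433 + 5859 = 7292; working-age = 8888; ratio = 7292/8888 × 100 = 82.0

82.0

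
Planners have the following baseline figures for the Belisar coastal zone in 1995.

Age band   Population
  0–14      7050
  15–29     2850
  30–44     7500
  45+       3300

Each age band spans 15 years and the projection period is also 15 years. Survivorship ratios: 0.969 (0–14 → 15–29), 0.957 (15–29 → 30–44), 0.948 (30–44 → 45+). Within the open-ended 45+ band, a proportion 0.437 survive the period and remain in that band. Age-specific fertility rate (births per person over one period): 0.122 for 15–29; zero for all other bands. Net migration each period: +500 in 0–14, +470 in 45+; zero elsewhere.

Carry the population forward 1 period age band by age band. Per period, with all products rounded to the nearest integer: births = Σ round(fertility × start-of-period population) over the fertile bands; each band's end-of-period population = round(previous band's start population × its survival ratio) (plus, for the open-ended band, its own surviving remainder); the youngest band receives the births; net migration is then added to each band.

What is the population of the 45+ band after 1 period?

— Period 1 —
Births: 2850 × 0.122 = 348
15–29: 7050 × 0.969 = 6831
30–44: 2850 × 0.957 = 2727
45+: 7500 × 0.948 + 3300 × 0.437 = 7110 + 1442 = 8552
Net migration: 0–14 + 500 → 848; 45+ + 470 → 9022
Giving 848 / 6831 / 2727 / 9022.

9022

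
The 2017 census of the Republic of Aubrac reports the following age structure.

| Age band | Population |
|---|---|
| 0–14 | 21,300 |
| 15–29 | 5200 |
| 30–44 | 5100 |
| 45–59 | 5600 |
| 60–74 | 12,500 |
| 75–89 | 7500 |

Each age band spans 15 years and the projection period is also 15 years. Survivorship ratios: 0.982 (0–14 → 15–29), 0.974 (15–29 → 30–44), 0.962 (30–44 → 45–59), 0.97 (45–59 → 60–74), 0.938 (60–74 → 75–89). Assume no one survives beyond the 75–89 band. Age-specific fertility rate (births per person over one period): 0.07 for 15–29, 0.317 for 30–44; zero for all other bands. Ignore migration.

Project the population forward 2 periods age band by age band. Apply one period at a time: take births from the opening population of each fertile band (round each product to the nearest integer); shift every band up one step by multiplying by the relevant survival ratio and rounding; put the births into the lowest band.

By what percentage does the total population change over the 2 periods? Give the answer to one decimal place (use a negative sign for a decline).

-29.9

Period 1:
Births: 5200 × 0.07 = 364  |  5100 × 0.317 = 1617 → total 1981
15–29: 21300 × 0.982 = 20917
30–44: 5200 × 0.974 = 5065
45–59: 5100 × 0.962 = 4906
60–74: 5600 × 0.97 = 5432
75–89: 12500 × 0.938 = 11725
Giving 1981 / 20917 / 5065 / 4906 / 5432 / 11725.
Period 2:
Births: 20917 × 0.07 = 1464  |  5065 × 0.317 = 1606 → total 3070
15–29: 1981 × 0.982 = 1945
30–44: 20917 × 0.974 = 20373
45–59: 5065 × 0.962 = 4873
60–74: 4906 × 0.97 = 4759
75–89: 5432 × 0.938 = 5095
Giving 3070 / 1945 / 20373 / 4873 / 4759 / 5095.
Total: 57200 → 40115; change = -17085; percentage change = -29.9%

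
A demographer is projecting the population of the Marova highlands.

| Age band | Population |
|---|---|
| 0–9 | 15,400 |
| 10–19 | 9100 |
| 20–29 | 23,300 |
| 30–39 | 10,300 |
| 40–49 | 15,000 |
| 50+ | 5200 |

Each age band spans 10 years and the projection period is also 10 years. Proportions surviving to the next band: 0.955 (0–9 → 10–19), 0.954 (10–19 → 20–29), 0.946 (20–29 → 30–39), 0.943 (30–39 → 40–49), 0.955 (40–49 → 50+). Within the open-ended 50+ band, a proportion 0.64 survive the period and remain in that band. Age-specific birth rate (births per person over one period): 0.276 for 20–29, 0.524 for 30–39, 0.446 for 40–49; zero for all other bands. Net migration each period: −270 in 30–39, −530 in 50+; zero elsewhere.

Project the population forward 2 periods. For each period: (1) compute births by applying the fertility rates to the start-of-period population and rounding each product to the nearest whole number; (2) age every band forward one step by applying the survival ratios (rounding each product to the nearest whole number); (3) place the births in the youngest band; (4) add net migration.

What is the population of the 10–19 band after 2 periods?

Let band 1 be 0–9 through band 6 = 50+.
Period 1:
Births: 23300 × 0.276 = 6431 ; 10300 × 0.524 = 5397 ; 15000 × 0.446 = 6690 ⇒ total 18518
Band 2: 15400 × 0.955 = 14707
Band 3: 9100 × 0.954 = 8681
Band 4: 23300 × 0.946 = 22042
Band 5: 10300 × 0.943 = 9713
Band 6: 15000 × 0.955 + 5200 × 0.64 = 14325 + 3328 = 17653
Net migration: Band 4 − 270 → 21772; Band 6 − 530 → 17123
Giving 18518 / 14707 / 8681 / 21772 / 9713 / 17123.
Period 2:
Births: 8681 × 0.276 = 2396 ; 21772 × 0.524 = 11409 ; 9713 × 0.446 = 4332 ⇒ total 18137
Band 2: 18518 × 0.955 = 17685
Band 3: 14707 × 0.954 = 14030
Band 4: 8681 × 0.946 = 8212
Band 5: 21772 × 0.943 = 20531
Band 6: 9713 × 0.955 + 17123 × 0.64 = 9276 + 10959 = 20235
Net migration: Band 4 − 270 → 7942; Band 6 − 530 → 19705
Giving 18137 / 17685 / 14030 / 7942 / 20531 / 19705.

17685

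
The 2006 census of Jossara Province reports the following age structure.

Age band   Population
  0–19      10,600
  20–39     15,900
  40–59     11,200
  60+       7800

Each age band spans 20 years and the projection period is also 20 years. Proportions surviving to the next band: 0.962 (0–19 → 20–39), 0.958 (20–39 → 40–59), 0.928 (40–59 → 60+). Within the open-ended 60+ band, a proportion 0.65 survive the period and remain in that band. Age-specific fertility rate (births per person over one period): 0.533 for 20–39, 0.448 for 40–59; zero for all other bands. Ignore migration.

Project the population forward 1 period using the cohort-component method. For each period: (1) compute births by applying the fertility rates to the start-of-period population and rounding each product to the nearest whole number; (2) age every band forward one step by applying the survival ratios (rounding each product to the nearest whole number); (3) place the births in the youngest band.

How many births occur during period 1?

13493

[period 1]
Births: 15900 × 0.533 = 8475 ; 11200 × 0.448 = 5018 — total 13493
20–39: 10600 × 0.962 = 10197
40–59: 15900 × 0.958 = 15232
60+: 11200 × 0.928 + 7800 × 0.65 = 10394 + 5070 = 15464
Giving 13493 / 10197 / 15232 / 15464.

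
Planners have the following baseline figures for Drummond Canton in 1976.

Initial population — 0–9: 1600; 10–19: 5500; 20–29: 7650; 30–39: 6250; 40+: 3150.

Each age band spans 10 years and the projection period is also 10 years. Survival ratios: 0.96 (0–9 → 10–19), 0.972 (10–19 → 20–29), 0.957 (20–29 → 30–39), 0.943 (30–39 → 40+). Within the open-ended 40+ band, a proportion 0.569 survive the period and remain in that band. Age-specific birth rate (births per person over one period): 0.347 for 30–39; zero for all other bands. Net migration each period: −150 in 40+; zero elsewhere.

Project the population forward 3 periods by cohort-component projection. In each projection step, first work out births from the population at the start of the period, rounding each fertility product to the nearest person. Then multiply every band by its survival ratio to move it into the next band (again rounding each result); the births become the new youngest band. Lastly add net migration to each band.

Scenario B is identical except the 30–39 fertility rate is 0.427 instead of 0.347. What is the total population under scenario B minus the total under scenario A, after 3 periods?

Let band 1 be 0–9 through band 5 = 40+.
[period 1]
Births: 6250 * 0.347 = 2169
Band 2: 1600 * 0.96 = 1536
Band 3: 5500 * 0.972 = 5346
Band 4: 7650 * 0.957 = 7321
Band 5: 6250 * 0.943 + 3150 * 0.569 = 5894 + 1792 = 7686
Net migration: Band 5 − 150 → 7536
Giving 2169 / 1536 / 5346 / 7321 / 7536.
[period 2]
Births: 7321 * 0.347 = 2540
Band 2: 2169 * 0.96 = 2082
Band 3: 1536 * 0.972 = 1493
Band 4: 5346 * 0.957 = 5116
Band 5: 7321 * 0.943 + 7536 * 0.569 = 6904 + 4288 = 11192
Net migration: Band 5 − 150 → 11042
Giving 2540 / 2082 / 1493 / 5116 / 11042.
[period 3]
Births: 5116 * 0.347 = 1775
Band 2: 2540 * 0.96 = 2438
Band 3: 2082 * 0.972 = 2024
Band 4: 1493 * 0.957 = 1429
Band 5: 5116 * 0.943 + 11042 * 0.569 = 4824 + 6283 = 11107
Net migration: Band 5 − 150 → 10957
Giving 1775 / 2438 / 2024 / 1429 / 10957.
Scenario A total after 3 periods: 18623
Scenario B projection —
[period 1]
Births: 6250 * 0.427 = 2669
Band 2: 1600 * 0.96 = 1536
Band 3: 5500 * 0.972 = 5346
Band 4: 7650 * 0.957 = 7321
Band 5: 6250 * 0.943 + 3150 * 0.569 = 5894 + 1792 = 7686
Net migration: Band 5 − 150 → 7536
Giving 2669 / 1536 / 5346 / 7321 / 7536.
[period 2]
Births: 7321 * 0.427 = 3126
Band 2: 2669 * 0.96 = 2562
Band 3: 1536 * 0.972 = 1493
Band 4: 5346 * 0.957 = 5116
Band 5: 7321 * 0.943 + 7536 * 0.569 = 6904 + 4288 = 11192
Net migration: Band 5 − 150 → 11042
Giving 3126 / 2562 / 1493 / 5116 / 11042.
[period 3]
Births: 5116 * 0.427 = 2185
Band 2: 3126 * 0.96 = 3001
Band 3: 2562 * 0.972 = 2490
Band 4: 1493 * 0.957 = 1429
Band 5: 5116 * 0.943 + 11042 * 0.569 = 4824 + 6283 = 11107
Net migration: Band 5 − 150 → 10957
Giving 2185 / 3001 / 2490 / 1429 / 10957.
Scenario B total after 3 periods: 20062
Difference B − A = 20062 − 18623 = 1439

1439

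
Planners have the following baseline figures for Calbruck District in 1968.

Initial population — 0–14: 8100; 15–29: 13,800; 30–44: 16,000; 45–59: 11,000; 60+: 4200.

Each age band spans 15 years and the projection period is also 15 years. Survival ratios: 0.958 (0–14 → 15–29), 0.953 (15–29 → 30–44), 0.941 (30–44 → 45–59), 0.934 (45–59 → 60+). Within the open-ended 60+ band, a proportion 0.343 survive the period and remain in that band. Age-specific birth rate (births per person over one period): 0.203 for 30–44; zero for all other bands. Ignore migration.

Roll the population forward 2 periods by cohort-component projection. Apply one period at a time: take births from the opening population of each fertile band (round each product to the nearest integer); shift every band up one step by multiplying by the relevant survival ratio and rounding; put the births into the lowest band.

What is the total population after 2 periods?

43632

Period 1.
Births: 16000 × 0.203 = 3248
15–29: 8100 × 0.958 = 7760
30–44: 13800 × 0.953 = 13151
45–59: 16000 × 0.941 = 15056
60+: 11000 × 0.934 + 4200 × 0.343 = 10274 + 1441 = 11715
End of period: [3248, 7760, 13151, 15056, 11715]
Period 2.
Births: 13151 × 0.203 = 2670
15–29: 3248 × 0.958 = 3112
30–44: 7760 × 0.953 = 7395
45–59: 13151 × 0.941 = 12375
60+: 15056 × 0.934 + 11715 × 0.343 = 14062 + 4018 = 18080
End of period: [2670, 3112, 7395, 12375, 18080]
Total after period 2: 2670 + 3112 + 7395 + 12375 + 18080 = 43632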